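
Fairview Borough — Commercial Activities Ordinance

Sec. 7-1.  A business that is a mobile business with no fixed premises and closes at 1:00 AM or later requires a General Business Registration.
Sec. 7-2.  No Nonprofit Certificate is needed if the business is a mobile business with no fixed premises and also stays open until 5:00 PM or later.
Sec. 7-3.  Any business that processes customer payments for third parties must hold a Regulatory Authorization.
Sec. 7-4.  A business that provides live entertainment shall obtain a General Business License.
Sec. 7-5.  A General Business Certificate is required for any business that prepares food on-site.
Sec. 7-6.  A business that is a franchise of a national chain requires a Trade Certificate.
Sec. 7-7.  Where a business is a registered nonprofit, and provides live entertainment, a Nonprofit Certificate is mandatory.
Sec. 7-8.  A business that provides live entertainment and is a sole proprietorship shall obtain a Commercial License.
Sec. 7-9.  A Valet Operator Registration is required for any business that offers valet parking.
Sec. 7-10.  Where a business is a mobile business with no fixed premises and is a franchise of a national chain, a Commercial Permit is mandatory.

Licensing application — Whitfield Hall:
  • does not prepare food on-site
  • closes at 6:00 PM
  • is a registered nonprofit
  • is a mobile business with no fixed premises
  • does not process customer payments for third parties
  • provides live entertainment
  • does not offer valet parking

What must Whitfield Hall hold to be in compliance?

Sec. 7-1. is a mobile business with no fixed premises; closes 6:00 PM, at/before 1:00 AM → General Business Registration not required.
Sec. 7-2. is a mobile business with no fixed premises; closes 6:00 PM, after 5:00 PM → exempt from Nonprofit Certificate.
Sec. 7-3. does not process customer payments for third parties → Regulatory Authorization not required.
Sec. 7-4. provides live entertainment → General Business License required.
Sec. 7-5. does not prepare food on-site → General Business Certificate not required.
Sec. 7-6. is a registered nonprofit (not: is a franchise of a national chain) → Trade Certificate not required.
Sec. 7-7. is a registered nonprofit; provides live entertainment → Nonprofit Certificate required.
Sec. 7-8. provides live entertainment; is a registered nonprofit (not: is a sole proprietorship) → Commercial License not required.
Sec. 7-9. does not offer valet parking → Valet Operator Registration not required.
Sec. 7-10. is a mobile business with no fixed premises; is a registered nonprofit (not: is a franchise of a national chain) → Commercial Permit not required.

General Business License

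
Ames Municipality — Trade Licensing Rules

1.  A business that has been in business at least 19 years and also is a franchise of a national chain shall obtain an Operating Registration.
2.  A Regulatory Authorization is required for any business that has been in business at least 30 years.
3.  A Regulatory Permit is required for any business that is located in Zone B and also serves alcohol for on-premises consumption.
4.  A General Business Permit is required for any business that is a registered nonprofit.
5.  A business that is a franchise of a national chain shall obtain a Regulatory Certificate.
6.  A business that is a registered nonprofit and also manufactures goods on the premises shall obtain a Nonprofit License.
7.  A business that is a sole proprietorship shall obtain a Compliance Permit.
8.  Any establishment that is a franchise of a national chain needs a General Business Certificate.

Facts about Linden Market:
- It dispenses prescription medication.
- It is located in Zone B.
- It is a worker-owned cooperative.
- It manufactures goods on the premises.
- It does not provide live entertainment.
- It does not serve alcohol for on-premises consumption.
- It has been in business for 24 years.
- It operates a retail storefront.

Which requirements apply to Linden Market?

None

1. years in business 24 ≥ 19; is a worker-owned cooperative (not: is a franchise of a national chain) → Operating Registration not required.
2. years in business 24 < 30 → Regulatory Authorization not required.
3. is located in Zone B; does not serve alcohol for on-premises consumption → Regulatory Permit not required.
4. is a worker-owned cooperative (not: is a registered nonprofit) → General Business Permit not required.
5. is a worker-owned cooperative (not: is a franchise of a national chain) → Regulatory Certificate not required.
6. is a worker-owned cooperative (not: is a registered nonprofit); manufactures goods on the premises → Nonprofit License not required.
7. is a worker-owned cooperative (not: is a sole proprietorship) → Compliance Permit not required.
8. is a worker-owned cooperative (not: is a franchise of a national chain) → General Business Certificate not required.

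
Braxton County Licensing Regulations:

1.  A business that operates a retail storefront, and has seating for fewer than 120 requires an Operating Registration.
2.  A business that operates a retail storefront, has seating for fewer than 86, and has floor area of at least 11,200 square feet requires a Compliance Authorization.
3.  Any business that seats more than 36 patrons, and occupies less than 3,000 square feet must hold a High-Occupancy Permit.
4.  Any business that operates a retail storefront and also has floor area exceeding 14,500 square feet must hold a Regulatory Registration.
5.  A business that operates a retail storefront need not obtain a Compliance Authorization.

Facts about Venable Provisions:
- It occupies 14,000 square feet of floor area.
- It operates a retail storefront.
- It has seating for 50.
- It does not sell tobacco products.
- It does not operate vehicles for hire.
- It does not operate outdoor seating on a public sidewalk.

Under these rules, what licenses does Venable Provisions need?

1. operates a retail storefront; seating 50 < 120 → Operating Registration required.
2. operates a retail storefront; seating 50 < 86; floor area 14,000 square feet ≥ 11,200 square feet → Compliance Authorization required.
3. seating 50 > 36; floor area 14,000 square feet ≥ 3,000 square feet → High-Occupancy Permit not required.
4. operates a retail storefront; floor area 14,000 square feet ≤ 14,500 square feet → Regulatory Registration not required.
5. operates a retail storefront → exempt from Compliance Authorization.

Operating Registration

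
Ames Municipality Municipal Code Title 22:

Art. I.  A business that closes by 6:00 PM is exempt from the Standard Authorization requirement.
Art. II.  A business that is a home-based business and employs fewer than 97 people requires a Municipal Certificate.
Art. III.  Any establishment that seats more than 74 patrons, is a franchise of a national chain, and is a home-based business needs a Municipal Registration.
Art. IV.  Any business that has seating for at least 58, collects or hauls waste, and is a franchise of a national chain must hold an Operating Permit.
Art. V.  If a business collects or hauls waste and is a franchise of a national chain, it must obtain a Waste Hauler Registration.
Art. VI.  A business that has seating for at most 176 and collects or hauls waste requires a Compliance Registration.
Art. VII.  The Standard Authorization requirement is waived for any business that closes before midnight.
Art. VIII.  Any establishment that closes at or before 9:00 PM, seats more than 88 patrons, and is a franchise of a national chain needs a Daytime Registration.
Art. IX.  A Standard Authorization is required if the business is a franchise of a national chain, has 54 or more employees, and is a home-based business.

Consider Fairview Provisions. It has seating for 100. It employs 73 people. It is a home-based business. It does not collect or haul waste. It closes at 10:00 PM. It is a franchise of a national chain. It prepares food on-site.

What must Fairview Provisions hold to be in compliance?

Art. I. closes 10:00 PM, after 6:00 PM → Standard Authorization exemption does not apply.
Art. II. is a home-based business; employees 73 < 97 → Municipal Certificate required.
Art. III. seating 100 > 74; is a franchise of a national chain; is a home-based business → Municipal Registration required.
Art. IV. seating 100 ≥ 58; does not collect or haul waste; is a franchise of a national chain → Operating Permit not required.
Art. V. does not collect or haul waste; is a franchise of a national chain → Waste Hauler Registration not required.
Art. VI. seating 100 ≤ 176; does not collect or haul waste → Compliance Registration not required.
Art. VII. closes 10:00 PM, at/before midnight → exempt from Standard Authorization.
Art. VIII. closes 10:00 PM, after 9:00 PM; seating 100 > 88; is a franchise of a national chain → Daytime Registration not required.
Art. IX. is a franchise of a national chain; employees 73 ≥ 54; is a home-based business → Standard Authorization required.

Municipal Certificate, Municipal Registration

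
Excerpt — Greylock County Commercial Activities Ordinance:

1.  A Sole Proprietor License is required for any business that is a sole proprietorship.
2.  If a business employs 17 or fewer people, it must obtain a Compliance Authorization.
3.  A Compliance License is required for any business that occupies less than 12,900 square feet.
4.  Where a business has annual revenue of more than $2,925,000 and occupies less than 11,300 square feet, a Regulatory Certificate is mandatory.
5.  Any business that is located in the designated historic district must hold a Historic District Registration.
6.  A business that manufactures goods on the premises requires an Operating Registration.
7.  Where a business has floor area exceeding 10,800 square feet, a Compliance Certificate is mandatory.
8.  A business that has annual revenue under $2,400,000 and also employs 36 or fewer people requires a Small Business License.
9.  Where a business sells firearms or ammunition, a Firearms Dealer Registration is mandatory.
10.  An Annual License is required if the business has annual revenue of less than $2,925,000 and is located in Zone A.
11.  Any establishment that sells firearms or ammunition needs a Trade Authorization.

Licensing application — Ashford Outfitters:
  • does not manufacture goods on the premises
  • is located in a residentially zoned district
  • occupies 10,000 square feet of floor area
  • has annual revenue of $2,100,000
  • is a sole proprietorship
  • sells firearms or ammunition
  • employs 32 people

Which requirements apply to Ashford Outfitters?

Compliance License, Firearms Dealer Registration, Small Business License, Sole Proprietor License, Trade Authorization

1. is a sole proprietorship → Sole Proprietor License required.
2. employees 32 > 17 → Compliance Authorization not required.
3. floor area 10,000 square feet < 12,900 square feet → Compliance License required.
4. revenue $2,100,000 ≤ $2,925,000; floor area 10,000 square feet < 11,300 square feet → Regulatory Certificate not required.
5. is located in a residentially zoned district (not: is located in the designated historic district) → Historic District Registration not required.
6. does not manufacture goods on the premises → Operating Registration not required.
7. floor area 10,000 square feet ≤ 10,800 square feet → Compliance Certificate not required.
8. revenue $2,100,000 < $2,400,000; employees 32 ≤ 36 → Small Business License required.
9. sells firearms or ammunition → Firearms Dealer Registration required.
10. revenue $2,100,000 < $2,925,000; is located in a residentially zoned district (not: is located in Zone A) → Annual License not required.
11. sells firearms or ammunition → Trade Authorization required.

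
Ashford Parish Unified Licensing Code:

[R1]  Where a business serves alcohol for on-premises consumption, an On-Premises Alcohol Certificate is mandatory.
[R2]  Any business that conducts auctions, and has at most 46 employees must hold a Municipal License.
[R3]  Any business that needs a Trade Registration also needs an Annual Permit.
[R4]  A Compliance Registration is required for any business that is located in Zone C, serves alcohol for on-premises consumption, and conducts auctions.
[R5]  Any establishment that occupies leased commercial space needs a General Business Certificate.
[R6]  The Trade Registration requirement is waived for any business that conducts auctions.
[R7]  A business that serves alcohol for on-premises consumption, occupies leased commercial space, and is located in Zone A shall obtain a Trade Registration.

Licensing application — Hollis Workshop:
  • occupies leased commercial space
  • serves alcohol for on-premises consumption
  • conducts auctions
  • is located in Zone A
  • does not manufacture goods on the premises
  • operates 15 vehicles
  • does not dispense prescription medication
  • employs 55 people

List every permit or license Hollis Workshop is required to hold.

[R1] serves alcohol for on-premises consumption → On-Premises Alcohol Certificate required.
[R2] conducts auctions; employees 55 > 46 → Municipal License not required.
[R3] Trade Registration is not required → no effect.
[R4] is located in Zone A (not: is located in Zone C); serves alcohol for on-premises consumption; conducts auctions → Compliance Registration not required.
[R5] occupies leased commercial space → General Business Certificate required.
[R6] conducts auctions → exempt from Trade Registration.
[R7] serves alcohol for on-premises consumption; occupies leased commercial space; is located in Zone A → Trade Registration required.

General Business Certificate, On-Premises Alcohol Certificate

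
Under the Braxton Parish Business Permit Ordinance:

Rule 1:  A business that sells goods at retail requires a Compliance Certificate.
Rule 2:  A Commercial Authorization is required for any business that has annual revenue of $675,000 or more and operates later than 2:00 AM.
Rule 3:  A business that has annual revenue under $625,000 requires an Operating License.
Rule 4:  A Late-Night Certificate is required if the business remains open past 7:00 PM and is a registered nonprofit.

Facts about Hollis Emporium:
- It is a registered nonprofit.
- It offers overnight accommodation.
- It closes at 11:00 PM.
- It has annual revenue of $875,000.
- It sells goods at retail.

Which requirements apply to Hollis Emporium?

Compliance Certificate, Late-Night Certificate

Rule 1: sells goods at retail → Compliance Certificate required.
Rule 2: revenue $875,000 ≥ $675,000; closes 11:00 PM, at/before 2:00 AM → Commercial Authorization not required.
Rule 3: revenue $875,000 ≥ $625,000 → Operating License not required.
Rule 4: closes 11:00 PM, after 7:00 PM; is a registered nonprofit → Late-Night Certificate required.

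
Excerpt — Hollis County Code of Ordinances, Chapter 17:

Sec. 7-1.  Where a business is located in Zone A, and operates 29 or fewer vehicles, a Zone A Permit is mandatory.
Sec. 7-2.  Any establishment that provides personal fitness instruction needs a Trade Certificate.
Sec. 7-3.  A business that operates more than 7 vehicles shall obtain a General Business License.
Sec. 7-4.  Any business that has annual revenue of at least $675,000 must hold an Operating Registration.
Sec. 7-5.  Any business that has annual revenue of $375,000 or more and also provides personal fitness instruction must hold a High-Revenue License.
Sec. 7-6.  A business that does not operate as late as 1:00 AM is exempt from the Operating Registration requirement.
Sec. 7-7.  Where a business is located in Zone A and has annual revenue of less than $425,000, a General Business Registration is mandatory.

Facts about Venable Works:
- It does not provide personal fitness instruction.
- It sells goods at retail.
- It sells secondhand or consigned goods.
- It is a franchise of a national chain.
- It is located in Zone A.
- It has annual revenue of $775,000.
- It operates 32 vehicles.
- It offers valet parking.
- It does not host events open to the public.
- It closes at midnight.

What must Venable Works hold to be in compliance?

General Business License

Sec. 7-1. is located in Zone A; vehicles 32 > 29 → Zone A Permit not required.
Sec. 7-2. does not provide personal fitness instruction → Trade Certificate not required.
Sec. 7-3. vehicles 32 > 7 → General Business License required.
Sec. 7-4. revenue $775,000 ≥ $675,000 → Operating Registration required.
Sec. 7-5. revenue $775,000 ≥ $375,000; does not provide personal fitness instruction → High-Revenue License not required.
Sec. 7-6. closes midnight, at/before 1:00 AM → exempt from Operating Registration.
Sec. 7-7. is located in Zone A; revenue $775,000 ≥ $425,000 → General Business Registration not required.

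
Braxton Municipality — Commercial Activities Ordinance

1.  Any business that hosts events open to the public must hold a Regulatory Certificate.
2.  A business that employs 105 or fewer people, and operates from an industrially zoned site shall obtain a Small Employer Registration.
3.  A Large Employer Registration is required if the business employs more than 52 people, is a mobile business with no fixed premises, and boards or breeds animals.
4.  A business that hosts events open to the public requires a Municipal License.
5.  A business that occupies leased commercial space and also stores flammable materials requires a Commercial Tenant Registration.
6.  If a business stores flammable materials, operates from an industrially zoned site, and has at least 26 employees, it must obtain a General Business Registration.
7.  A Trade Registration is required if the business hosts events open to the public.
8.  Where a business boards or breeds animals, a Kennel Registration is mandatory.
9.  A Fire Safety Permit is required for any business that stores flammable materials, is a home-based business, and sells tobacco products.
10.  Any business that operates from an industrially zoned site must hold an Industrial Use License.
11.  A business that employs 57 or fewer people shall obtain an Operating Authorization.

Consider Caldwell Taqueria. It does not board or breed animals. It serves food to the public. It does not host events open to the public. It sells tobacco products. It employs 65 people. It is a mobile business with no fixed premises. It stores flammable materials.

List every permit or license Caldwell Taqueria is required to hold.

1. does not host events open to the public → Regulatory Certificate not required.
2. employees 65 ≤ 105; is a mobile business with no fixed premises (not: operates from an industrially zoned site) → Small Employer Registration not required.
3. employees 65 > 52; is a mobile business with no fixed premises; does not board or breed animals → Large Employer Registration not required.
4. does not host events open to the public → Municipal License not required.
5. is a mobile business with no fixed premises (not: occupies leased commercial space); stores flammable materials → Commercial Tenant Registration not required.
6. stores flammable materials; is a mobile business with no fixed premises (not: operates from an industrially zoned site); employees 65 ≥ 26 → General Business Registration not required.
7. does not host events open to the public → Trade Registration not required.
8. does not board or breed animals → Kennel Registration not required.
9. stores flammable materials; is a mobile business with no fixed premises (not: is a home-based business); sells tobacco products → Fire Safety Permit not required.
10. is a mobile business with no fixed premises (not: operates from an industrially zoned site) → Industrial Use License not required.
11. employees 65 > 57 → Operating Authorization not required.

None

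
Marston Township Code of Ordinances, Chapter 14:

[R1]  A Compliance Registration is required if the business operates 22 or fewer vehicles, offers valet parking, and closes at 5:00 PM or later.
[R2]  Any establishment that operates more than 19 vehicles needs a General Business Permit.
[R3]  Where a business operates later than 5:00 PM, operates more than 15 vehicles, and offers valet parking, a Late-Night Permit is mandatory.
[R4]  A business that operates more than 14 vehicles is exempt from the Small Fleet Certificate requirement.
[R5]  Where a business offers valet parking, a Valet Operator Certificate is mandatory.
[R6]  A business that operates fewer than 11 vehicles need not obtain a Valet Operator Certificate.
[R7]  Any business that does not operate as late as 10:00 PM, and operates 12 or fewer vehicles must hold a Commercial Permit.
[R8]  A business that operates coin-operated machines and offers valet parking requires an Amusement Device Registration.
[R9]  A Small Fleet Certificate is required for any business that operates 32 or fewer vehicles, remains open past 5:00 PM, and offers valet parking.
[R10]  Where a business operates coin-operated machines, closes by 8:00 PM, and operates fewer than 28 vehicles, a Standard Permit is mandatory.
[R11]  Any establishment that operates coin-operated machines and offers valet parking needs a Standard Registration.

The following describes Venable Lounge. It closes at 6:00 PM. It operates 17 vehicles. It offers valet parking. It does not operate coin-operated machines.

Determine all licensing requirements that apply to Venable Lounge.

[R1] vehicles 17 ≤ 22; offers valet parking; closes 6:00 PM, after 5:00 PM → Compliance Registration required.
[R2] vehicles 17 ≤ 19 → General Business Permit not required.
[R3] closes 6:00 PM, after 5:00 PM; vehicles 17 > 15; offers valet parking → Late-Night Permit required.
[R4] vehicles 17 > 14 → exempt from Small Fleet Certificate.
[R5] offers valet parking → Valet Operator Certificate required.
[R6] vehicles 17 ≥ 11 → Valet Operator Certificate exemption does not apply.
[R7] closes 6:00 PM, at/before 10:00 PM; vehicles 17 > 12 → Commercial Permit not required.
[R8] does not operate coin-operated machines; offers valet parking → Amusement Device Registration not required.
[R9] vehicles 17 ≤ 32; closes 6:00 PM, after 5:00 PM; offers valet parking → Small Fleet Certificate required.
[R10] does not operate coin-operated machines; closes 6:00 PM, at/before 8:00 PM; vehicles 17 < 28 → Standard Permit not required.
[R11] does not operate coin-operated machines; offers valet parking → Standard Registration not required.

Compliance Registration, Late-Night Permit, Valet Operator Certificate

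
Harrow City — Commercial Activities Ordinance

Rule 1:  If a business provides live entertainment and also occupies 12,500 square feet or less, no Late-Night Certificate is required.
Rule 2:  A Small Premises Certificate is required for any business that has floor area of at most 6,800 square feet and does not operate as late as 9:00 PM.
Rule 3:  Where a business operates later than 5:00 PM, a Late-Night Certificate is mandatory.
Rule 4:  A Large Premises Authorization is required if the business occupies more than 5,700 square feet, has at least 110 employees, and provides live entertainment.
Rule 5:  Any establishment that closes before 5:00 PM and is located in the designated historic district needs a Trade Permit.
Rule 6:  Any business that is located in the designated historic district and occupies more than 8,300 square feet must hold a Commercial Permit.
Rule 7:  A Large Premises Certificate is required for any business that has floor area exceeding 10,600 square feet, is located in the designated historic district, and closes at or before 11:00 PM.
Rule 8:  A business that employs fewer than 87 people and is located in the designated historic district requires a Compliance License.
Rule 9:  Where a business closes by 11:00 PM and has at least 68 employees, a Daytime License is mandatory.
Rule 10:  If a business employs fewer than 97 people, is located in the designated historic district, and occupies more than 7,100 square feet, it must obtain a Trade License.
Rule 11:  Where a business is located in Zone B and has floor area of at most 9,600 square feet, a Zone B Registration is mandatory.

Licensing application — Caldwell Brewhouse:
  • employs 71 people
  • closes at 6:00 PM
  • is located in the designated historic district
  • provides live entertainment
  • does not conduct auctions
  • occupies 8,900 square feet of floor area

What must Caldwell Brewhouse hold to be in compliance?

Rule 1: provides live entertainment; floor area 8,900 square feet ≤ 12,500 square feet → exempt from Late-Night Certificate.
Rule 2: floor area 8,900 square feet > 6,800 square feet; closes 6:00 PM, at/before 9:00 PM → Small Premises Certificate not required.
Rule 3: closes 6:00 PM, after 5:00 PM → Late-Night Certificate required.
Rule 4: floor area 8,900 square feet > 5,700 square feet; employees 71 < 110; provides live entertainment → Large Premises Authorization not required.
Rule 5: closes 6:00 PM, after 5:00 PM; is located in the designated historic district → Trade Permit not required.
Rule 6: is located in the designated historic district; floor area 8,900 square feet > 8,300 square feet → Commercial Permit required.
Rule 7: floor area 8,900 square feet ≤ 10,600 square feet; is located in the designated historic district; closes 6:00 PM, at/before 11:00 PM → Large Premises Certificate not required.
Rule 8: employees 71 < 87; is located in the designated historic district → Compliance License required.
Rule 9: closes 6:00 PM, at/before 11:00 PM; employees 71 ≥ 68 → Daytime License required.
Rule 10: employees 71 < 97; is located in the designated historic district; floor area 8,900 square feet > 7,100 square feet → Trade License required.
Rule 11: is located in the designated historic district (not: is located in Zone B); floor area 8,900 square feet ≤ 9,600 square feet → Zone B Registration not required.

Commercial Permit, Compliance License, Daytime License, Trade License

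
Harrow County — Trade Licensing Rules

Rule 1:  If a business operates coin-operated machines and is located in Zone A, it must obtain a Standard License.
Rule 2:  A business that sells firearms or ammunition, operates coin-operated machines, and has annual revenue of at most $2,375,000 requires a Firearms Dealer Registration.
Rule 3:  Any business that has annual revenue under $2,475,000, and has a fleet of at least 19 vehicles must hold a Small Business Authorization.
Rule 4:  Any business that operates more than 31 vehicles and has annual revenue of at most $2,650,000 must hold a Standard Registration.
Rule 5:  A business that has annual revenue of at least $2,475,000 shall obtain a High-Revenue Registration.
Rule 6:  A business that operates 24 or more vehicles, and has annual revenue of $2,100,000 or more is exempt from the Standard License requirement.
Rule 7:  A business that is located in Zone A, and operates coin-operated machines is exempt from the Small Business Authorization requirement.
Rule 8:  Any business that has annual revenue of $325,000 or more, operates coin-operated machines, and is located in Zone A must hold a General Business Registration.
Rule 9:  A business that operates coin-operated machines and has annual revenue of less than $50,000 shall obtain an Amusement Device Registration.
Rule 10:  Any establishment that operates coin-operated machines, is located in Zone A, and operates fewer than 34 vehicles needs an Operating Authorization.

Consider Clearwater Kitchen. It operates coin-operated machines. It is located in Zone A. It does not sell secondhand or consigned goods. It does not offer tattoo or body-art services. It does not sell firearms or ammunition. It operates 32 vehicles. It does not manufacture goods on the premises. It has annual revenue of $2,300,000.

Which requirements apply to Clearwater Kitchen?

Rule 1: operates coin-operated machines; is located in Zone A → Standard License required.
Rule 2: does not sell firearms or ammunition; operates coin-operated machines; revenue $2,300,000 ≤ $2,375,000 → Firearms Dealer Registration not required.
Rule 3: revenue $2,300,000 < $2,475,000; vehicles 32 ≥ 19 → Small Business Authorization required.
Rule 4: vehicles 32 > 31; revenue $2,300,000 ≤ $2,650,000 → Standard Registration required.
Rule 5: revenue $2,300,000 < $2,475,000 → High-Revenue Registration not required.
Rule 6: vehicles 32 ≥ 24; revenue $2,300,000 ≥ $2,100,000 → exempt from Standard License.
Rule 7: is located in Zone A; operates coin-operated machines → exempt from Small Business Authorization.
Rule 8: revenue $2,300,000 ≥ $325,000; operates coin-operated machines; is located in Zone A → General Business Registration required.
Rule 9: operates coin-operated machines; revenue $2,300,000 ≥ $50,000 → Amusement Device Registration not required.
Rule 10: operates coin-operated machines; is located in Zone A; vehicles 32 < 34 → Operating Authorization required.

General Business Registration, Operating Authorization, Standard Registration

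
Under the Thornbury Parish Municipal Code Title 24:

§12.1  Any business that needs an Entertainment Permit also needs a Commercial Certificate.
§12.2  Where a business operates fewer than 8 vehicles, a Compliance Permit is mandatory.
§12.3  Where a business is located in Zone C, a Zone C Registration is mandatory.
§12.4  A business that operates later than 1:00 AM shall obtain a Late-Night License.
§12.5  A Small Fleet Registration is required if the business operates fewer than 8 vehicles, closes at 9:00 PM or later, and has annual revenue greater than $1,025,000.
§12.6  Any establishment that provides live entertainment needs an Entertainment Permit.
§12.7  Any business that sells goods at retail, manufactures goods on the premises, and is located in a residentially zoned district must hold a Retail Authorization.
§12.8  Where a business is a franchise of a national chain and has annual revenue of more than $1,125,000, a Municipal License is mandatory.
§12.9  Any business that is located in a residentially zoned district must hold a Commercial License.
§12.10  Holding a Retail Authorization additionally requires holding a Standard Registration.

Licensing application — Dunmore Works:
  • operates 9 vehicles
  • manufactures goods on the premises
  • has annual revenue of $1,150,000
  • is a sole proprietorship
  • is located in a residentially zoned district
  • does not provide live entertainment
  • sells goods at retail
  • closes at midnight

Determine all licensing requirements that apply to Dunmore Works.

Commercial License, Retail Authorization, Standard Registration

§12.1 Entertainment Permit is not required → no effect.
§12.2 vehicles 9 ≥ 8 → Compliance Permit not required.
§12.3 is located in a residentially zoned district (not: is located in Zone C) → Zone C Registration not required.
§12.4 closes midnight, at/before 1:00 AM → Late-Night License not required.
§12.5 vehicles 9 ≥ 8; closes midnight, after 9:00 PM; revenue $1,150,000 > $1,025,000 → Small Fleet Registration not required.
§12.6 does not provide live entertainment → Entertainment Permit not required.
§12.7 sells goods at retail; manufactures goods on the premises; is located in a residentially zoned district → Retail Authorization required.
§12.8 is a sole proprietorship (not: is a franchise of a national chain); revenue $1,150,000 > $1,125,000 → Municipal License not required.
§12.9 is located in a residentially zoned district → Commercial License required.
§12.10 Retail Authorization is required → Standard Registration also required.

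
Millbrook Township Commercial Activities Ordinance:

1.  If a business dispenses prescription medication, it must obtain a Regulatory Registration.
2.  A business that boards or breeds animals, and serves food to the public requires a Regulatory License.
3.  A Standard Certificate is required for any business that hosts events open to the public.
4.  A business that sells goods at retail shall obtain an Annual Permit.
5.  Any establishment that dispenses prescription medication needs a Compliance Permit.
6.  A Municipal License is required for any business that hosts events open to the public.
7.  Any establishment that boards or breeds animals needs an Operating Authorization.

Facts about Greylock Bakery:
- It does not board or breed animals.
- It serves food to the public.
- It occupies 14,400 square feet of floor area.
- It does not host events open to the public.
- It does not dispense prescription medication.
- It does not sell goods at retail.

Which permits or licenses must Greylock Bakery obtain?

1. does not dispense prescription medication → Regulatory Registration not required.
2. does not board or breed animals; serves food to the public → Regulatory License not required.
3. does not host events open to the public → Standard Certificate not required.
4. does not sell goods at retail → Annual Permit not required.
5. does not dispense prescription medication → Compliance Permit not required.
6. does not host events open to the public → Municipal License not required.
7. does not board or breed animals → Operating Authorization not required.

None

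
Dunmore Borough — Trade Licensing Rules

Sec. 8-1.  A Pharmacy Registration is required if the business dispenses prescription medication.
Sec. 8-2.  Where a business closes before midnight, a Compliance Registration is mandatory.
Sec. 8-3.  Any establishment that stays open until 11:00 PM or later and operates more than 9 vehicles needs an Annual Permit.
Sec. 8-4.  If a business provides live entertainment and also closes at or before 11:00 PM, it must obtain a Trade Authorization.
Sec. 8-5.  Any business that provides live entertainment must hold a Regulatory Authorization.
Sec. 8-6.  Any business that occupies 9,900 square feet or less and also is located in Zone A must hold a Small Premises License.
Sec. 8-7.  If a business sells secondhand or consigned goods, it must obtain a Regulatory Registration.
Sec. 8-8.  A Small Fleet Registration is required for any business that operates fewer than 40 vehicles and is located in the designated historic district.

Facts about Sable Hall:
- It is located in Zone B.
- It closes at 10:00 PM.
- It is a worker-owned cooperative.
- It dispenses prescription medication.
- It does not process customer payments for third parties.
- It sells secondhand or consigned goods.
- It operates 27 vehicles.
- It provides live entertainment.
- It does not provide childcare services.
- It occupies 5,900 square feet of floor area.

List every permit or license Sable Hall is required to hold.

Compliance Registration, Pharmacy Registration, Regulatory Authorization, Regulatory Registration, Trade Authorization

Sec. 8-1. dispenses prescription medication → Pharmacy Registration required.
Sec. 8-2. closes 10:00 PM, at/before midnight → Compliance Registration required.
Sec. 8-3. closes 10:00 PM, at/before 11:00 PM; vehicles 27 > 9 → Annual Permit not required.
Sec. 8-4. provides live entertainment; closes 10:00 PM, at/before 11:00 PM → Trade Authorization required.
Sec. 8-5. provides live entertainment → Regulatory Authorization required.
Sec. 8-6. floor area 5,900 square feet ≤ 9,900 square feet; is located in Zone B (not: is located in Zone A) → Small Premises License not required.
Sec. 8-7. sells secondhand or consigned goods → Regulatory Registration required.
Sec. 8-8. vehicles 27 < 40; is located in Zone B (not: is located in the designated historic district) → Small Fleet Registration not required.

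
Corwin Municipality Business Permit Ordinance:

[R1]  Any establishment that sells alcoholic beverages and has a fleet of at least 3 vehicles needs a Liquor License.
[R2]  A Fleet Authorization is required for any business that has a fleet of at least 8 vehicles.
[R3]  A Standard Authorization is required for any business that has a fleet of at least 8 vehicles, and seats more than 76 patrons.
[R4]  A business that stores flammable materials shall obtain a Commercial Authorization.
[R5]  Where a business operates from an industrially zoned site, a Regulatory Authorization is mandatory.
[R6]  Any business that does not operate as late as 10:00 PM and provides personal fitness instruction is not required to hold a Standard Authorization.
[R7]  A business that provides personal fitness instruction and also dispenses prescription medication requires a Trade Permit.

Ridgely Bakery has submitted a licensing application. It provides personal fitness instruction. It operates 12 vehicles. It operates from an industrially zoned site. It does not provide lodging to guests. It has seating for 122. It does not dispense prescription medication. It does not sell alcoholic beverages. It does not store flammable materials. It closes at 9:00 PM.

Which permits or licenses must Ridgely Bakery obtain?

Fleet Authorization, Regulatory Authorization

[R1] does not sell alcoholic beverages; vehicles 12 ≥ 3 → Liquor License not required.
[R2] vehicles 12 ≥ 8 → Fleet Authorization required.
[R3] vehicles 12 ≥ 8; seating 122 > 76 → Standard Authorization required.
[R4] does not store flammable materials → Commercial Authorization not required.
[R5] operates from an industrially zoned site → Regulatory Authorization required.
[R6] closes 9:00 PM, at/before 10:00 PM; provides personal fitness instruction → exempt from Standard Authorization.
[R7] provides personal fitness instruction; does not dispense prescription medication → Trade Permit not required.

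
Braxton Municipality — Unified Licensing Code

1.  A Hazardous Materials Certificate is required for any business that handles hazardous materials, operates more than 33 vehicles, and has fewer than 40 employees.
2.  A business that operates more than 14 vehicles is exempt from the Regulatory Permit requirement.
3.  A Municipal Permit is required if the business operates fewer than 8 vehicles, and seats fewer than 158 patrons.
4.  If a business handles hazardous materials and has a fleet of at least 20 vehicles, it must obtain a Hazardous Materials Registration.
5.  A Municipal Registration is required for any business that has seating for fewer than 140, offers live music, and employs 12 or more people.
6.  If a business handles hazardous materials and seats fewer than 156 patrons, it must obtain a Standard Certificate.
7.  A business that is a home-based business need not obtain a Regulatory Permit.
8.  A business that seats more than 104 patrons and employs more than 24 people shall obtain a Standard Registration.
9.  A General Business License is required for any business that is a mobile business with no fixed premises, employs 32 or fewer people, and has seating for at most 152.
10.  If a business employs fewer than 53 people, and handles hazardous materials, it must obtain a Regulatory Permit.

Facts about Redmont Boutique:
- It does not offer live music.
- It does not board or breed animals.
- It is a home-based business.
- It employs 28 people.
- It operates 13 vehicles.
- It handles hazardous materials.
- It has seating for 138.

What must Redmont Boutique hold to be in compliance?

Standard Certificate, Standard Registration

1. handles hazardous materials; vehicles 13 ≤ 33; employees 28 < 40 → Hazardous Materials Certificate not required.
2. vehicles 13 ≤ 14 → Regulatory Permit exemption does not apply.
3. vehicles 13 ≥ 8; seating 138 < 158 → Municipal Permit not required.
4. handles hazardous materials; vehicles 13 < 20 → Hazardous Materials Registration not required.
5. seating 138 < 140; does not offer live music; employees 28 ≥ 12 → Municipal Registration not required.
6. handles hazardous materials; seating 138 < 156 → Standard Certificate required.
7. is a home-based business → exempt from Regulatory Permit.
8. seating 138 > 104; employees 28 > 24 → Standard Registration required.
9. is a home-based business (not: is a mobile business with no fixed premises); employees 28 ≤ 32; seating 138 ≤ 152 → General Business License not required.
10. employees 28 < 53; handles hazardous materials → Regulatory Permit required.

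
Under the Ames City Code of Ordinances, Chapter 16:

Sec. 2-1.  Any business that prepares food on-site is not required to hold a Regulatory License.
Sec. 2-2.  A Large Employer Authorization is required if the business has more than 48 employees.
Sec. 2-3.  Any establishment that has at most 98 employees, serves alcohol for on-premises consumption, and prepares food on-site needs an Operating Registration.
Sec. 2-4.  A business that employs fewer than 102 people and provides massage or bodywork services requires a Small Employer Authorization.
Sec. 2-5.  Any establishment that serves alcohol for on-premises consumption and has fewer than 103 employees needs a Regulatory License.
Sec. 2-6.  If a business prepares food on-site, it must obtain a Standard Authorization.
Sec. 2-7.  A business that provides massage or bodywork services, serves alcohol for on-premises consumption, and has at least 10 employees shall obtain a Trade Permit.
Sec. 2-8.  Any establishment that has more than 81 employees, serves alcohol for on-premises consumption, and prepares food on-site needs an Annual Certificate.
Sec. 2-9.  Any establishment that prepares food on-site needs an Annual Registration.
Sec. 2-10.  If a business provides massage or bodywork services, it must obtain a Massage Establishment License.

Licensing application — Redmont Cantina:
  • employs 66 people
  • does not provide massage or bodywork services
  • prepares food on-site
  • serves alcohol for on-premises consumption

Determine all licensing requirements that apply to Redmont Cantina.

Sec. 2-1. prepares food on-site → exempt from Regulatory License.
Sec. 2-2. employees 66 > 48 → Large Employer Authorization required.
Sec. 2-3. employees 66 ≤ 98; serves alcohol for on-premises consumption; prepares food on-site → Operating Registration required.
Sec. 2-4. employees 66 < 102; does not provide massage or bodywork services → Small Employer Authorization not required.
Sec. 2-5. serves alcohol for on-premises consumption; employees 66 < 103 → Regulatory License required.
Sec. 2-6. prepares food on-site → Standard Authorization required.
Sec. 2-7. does not provide massage or bodywork services; serves alcohol for on-premises consumption; employees 66 ≥ 10 → Trade Permit not required.
Sec. 2-8. employees 66 ≤ 81; serves alcohol for on-premises consumption; prepares food on-site → Annual Certificate not required.
Sec. 2-9. prepares food on-site → Annual Registration required.
Sec. 2-10. does not provide massage or bodywork services → Massage Establishment License not required.

Annual Registration, Large Employer Authorization, Operating Registration, Standard Authorization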